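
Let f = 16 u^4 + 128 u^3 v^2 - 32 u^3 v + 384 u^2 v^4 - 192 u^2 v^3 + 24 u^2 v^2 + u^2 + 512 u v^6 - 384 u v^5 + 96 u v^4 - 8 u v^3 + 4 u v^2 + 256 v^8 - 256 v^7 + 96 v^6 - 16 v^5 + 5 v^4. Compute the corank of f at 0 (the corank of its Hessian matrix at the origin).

1

The Hessian at 0 is [[2, 0], [0, 0]] of rank 1; hence corank 1.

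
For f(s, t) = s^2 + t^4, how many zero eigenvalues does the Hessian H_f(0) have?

The Hessian at 0 is [[2, 0], [0, 0]] of rank 1; hence corank 1.

1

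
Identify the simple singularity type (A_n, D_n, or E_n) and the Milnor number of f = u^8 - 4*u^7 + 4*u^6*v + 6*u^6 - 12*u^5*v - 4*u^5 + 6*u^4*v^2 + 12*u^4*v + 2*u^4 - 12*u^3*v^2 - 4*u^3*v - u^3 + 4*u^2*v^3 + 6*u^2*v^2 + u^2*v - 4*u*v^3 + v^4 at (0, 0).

The Hessian of f at 0 has rank 0. Corank 2; j^3 = -u^2*(u - v) has shape L^2 M (L != M), so D-series; mu = 5 gives D_5.

Type D_{5}, Milnor number mu = 5.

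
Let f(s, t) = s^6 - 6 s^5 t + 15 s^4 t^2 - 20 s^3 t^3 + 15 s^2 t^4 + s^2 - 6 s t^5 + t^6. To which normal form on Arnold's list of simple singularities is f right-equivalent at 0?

The Hessian of f at 0 has rank 1. Corank 1: A-series; mu = 5 gives A_5.

A_{5}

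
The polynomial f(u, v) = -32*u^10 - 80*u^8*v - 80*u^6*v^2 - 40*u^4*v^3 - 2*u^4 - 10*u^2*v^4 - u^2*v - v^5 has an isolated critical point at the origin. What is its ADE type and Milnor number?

Type D_{6}, Milnor number mu = 6.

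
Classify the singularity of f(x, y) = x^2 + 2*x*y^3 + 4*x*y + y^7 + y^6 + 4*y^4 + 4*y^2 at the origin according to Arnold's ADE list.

The Hessian of f at 0 has rank 1. Corank 1: A-series; mu = 6 gives A_6.

A6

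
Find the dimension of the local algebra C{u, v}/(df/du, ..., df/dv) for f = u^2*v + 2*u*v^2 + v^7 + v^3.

8

The Hessian of f at 0 has rank 0. Corank 2; j^3 = v*(u + v)^2 has shape L^2 M (L != M), so D-series; mu = 8 gives D_8.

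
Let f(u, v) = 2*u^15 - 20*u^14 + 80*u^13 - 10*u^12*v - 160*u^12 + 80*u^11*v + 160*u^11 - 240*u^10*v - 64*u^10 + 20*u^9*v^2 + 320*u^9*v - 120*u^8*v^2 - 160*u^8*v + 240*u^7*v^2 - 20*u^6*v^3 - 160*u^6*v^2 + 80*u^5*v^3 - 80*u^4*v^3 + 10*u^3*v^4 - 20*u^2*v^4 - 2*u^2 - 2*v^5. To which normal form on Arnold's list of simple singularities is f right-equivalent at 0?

The Hessian of f at 0 has rank 1. Corank 1: A-series; mu = 4 gives A_4.

A4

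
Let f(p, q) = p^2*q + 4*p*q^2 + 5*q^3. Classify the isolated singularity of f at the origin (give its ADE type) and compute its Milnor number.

Type D_{4}, Milnor number mu = 4.

The Hessian of f at 0 is [[0, 0], [0, 0]] with rank 0, so corank 2. A Groebner basis of the Jacobian ideal J(f) in C{p,q} is {q^3, p^2 - q^2, p*q + 2*q^2}; counting standard monomials gives mu = 4. Corank 2; j^3 = q*(p^2 + 4*p*q + 5*q^2) splits into three distinct lines over C (the quadratic factor has nonzero discriminant), so D_4.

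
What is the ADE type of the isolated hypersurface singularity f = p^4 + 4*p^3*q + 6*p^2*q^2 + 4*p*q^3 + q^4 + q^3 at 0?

The Hessian of f at 0 is [[0, 0], [0, 0]] with rank 0, so corank 2. A Groebner basis of the Jacobian ideal J(f) in C{p,q} is {p^3 + 3*p^2*q, q^2}; counting standard monomials gives mu = 6. Corank 2; j^3 = q^3 is a perfect cube, so E-series; the 4-jet and mu = 6 give E_6.

E_{6}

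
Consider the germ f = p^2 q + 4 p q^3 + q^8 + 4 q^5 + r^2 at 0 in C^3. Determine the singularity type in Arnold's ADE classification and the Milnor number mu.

Type D_9, Milnor number mu = 9.

The Hessian of f at 0 has rank 1. Corank 2; j^3 = p^2*q has shape L^2 M (L != M), so D-series; mu = 9 gives D_9.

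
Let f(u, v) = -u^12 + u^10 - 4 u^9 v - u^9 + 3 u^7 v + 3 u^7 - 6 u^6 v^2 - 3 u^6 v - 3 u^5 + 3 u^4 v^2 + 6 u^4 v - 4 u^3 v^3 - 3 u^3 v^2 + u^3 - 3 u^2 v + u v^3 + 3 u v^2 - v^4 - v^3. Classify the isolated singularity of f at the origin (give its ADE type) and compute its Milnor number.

Type E7, Milnor number mu = 7.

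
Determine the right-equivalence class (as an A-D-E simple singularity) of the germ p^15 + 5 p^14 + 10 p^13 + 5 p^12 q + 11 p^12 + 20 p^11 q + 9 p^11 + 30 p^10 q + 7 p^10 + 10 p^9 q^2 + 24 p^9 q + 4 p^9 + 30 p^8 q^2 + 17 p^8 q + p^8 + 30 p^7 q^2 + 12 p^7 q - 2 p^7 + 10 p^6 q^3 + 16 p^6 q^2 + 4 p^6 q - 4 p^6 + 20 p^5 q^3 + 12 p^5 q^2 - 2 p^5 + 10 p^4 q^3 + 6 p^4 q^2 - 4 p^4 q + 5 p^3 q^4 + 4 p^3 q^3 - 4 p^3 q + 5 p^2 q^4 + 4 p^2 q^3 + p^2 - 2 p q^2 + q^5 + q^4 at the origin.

A4

The Hessian of f at 0 has rank 1. Corank 1: A-series; mu = 4 gives A_4.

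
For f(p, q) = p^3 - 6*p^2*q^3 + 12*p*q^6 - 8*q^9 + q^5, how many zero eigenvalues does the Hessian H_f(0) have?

2

The Hessian at 0 is [[0, 0], [0, 0]] of rank 0; hence corank 2.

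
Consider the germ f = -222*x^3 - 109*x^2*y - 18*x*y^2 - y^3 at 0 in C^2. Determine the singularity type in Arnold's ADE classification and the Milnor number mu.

Type D_{4}, Milnor number mu = 4.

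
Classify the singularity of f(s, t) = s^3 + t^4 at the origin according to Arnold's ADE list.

The Hessian of f at 0 has rank 0. Corank 2; j^3 = s^3 is a perfect cube, so E-series; the 4-jet and mu = 6 give E_6.

E_{6}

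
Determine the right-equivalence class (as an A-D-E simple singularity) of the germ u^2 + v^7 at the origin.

A_{6}

The Hessian of f at 0 has rank 1. Corank 1: A-series; mu = 6 gives A_6.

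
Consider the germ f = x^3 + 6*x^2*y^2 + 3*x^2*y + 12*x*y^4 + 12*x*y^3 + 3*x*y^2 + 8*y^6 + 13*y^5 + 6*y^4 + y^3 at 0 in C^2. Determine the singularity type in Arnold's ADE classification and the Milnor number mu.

The Hessian of f at 0 has rank 0. Corank 2; j^3 = (x + y)^3 is a perfect cube, so E-series; the 5-jet and mu = 8 give E_8.

Type E8, Milnor number mu = 8.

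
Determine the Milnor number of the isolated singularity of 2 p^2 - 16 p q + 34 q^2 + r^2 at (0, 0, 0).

1

The Hessian of f at 0 has rank 3. Corank 0: nondegenerate Morse point, so A_1.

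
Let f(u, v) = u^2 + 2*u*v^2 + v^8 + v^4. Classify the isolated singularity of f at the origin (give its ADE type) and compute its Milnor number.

The Hessian of f at 0 is [[2, 0], [0, 0]] with rank 1, so corank 1. A Groebner basis of the Jacobian ideal J(f) in C{u,v} is {u^4, u^3*v, u + v^2}; counting standard monomials gives mu = 7. Corank 1: A-series; mu = 7 gives A_7.

Type A7, Milnor number mu = 7.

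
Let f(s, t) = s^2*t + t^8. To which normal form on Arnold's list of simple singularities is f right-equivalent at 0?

D_{9}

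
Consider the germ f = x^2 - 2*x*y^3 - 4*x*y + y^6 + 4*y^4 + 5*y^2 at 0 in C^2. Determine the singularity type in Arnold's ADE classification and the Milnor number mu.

Type A_1, Milnor number mu = 1.

The Hessian of f at 0 has rank 2. Corank 0: nondegenerate Morse point, so A_1.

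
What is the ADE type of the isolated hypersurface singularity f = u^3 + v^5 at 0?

The Hessian of f at 0 has rank 0. Corank 2; j^3 = u^3 is a perfect cube, so E-series; the 5-jet and mu = 8 give E_8.

E8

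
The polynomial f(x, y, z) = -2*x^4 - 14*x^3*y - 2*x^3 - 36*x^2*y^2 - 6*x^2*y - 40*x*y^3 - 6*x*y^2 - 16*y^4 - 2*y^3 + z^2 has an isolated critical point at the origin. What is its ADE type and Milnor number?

The Hessian of f at 0 has rank 1. Corank 2; j^3 = -2*(x + y)^3 is a perfect cube, so E-series; the 4-jet and mu = 7 give E_7.

Type E_{7}, Milnor number mu = 7.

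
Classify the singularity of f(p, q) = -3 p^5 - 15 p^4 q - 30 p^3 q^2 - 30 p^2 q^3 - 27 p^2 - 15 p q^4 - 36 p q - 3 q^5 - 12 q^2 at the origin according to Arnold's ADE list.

A_{4}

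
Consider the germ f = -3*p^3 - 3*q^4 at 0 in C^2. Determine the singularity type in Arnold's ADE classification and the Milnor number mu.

Type E_{6}, Milnor number mu = 6.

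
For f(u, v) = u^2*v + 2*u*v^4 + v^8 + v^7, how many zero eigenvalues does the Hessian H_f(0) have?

2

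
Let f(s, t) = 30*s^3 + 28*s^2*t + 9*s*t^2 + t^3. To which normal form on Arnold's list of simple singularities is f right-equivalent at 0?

The Hessian of f at 0 has rank 0. Corank 2; j^3 = (3*s + t)*(10*s^2 + 6*s*t + t^2) splits into three distinct lines over C (the quadratic factor has nonzero discriminant), so D_4.

D_4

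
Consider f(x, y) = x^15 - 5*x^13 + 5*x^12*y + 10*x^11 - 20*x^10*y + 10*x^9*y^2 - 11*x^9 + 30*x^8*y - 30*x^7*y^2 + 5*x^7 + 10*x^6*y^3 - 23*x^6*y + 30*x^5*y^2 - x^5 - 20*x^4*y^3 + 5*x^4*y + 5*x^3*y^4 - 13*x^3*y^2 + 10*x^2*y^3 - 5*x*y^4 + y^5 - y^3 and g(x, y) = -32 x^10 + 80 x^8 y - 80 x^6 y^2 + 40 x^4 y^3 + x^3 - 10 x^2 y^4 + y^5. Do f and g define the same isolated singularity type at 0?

Yes.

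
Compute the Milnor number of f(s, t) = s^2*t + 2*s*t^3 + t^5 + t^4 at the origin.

5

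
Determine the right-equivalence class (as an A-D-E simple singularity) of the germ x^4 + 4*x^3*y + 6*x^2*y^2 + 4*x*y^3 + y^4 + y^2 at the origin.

A_3

The Hessian of f at 0 has rank 1. Corank 1: A-series; mu = 3 gives A_3.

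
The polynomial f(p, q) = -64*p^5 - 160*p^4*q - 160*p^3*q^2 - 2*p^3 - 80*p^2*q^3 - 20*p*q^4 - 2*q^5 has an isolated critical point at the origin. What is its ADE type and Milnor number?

The Hessian of f at 0 has rank 0. Corank 2; j^3 = -2*p^3 is a perfect cube, so E-series; the 5-jet and mu = 8 give E_8.

Type E_8, Milnor number mu = 8.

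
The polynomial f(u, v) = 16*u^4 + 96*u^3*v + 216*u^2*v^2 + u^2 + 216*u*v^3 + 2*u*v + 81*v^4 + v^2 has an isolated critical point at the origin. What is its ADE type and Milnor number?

Type A_3, Milnor number mu = 3.

The Hessian of f at 0 has rank 1. Corank 1: A-series; mu = 3 gives A_3.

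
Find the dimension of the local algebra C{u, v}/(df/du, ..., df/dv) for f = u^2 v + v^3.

4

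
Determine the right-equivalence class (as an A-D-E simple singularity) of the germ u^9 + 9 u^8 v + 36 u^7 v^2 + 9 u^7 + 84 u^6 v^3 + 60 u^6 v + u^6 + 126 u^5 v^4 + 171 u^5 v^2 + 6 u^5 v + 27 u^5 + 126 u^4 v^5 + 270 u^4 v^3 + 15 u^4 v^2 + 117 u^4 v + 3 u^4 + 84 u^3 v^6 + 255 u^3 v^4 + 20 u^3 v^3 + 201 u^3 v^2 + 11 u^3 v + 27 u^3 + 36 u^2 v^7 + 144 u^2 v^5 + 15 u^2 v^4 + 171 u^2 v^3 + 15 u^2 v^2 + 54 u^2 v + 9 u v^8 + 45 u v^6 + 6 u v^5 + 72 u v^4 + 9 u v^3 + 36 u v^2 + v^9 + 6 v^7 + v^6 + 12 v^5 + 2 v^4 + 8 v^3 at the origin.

The Hessian of f at 0 is [[0, 0], [0, 0]] with rank 0, so corank 2. A Groebner basis of the Jacobian ideal J(f) in C{u,v} is {19683*u^2 + 26244*u*v + v^4 + 27*v^3 + 8748*v^2, u^3 + 270*u^2 + 360*u*v + 2*v^3/3 + 120*v^2, u^2*v - 243*u^2 - 324*u*v - 7*v^3/9 - 108*v^2, 162*u^2 + u*v^2 + 216*u*v + 8*v^3/9 + 72*v^2}; counting standard monomials gives mu = 7. Corank 2; j^3 = (3*u + 2*v)^3 is a perfect cube, so E-series; the 4-jet and mu = 7 give E_7.

E_7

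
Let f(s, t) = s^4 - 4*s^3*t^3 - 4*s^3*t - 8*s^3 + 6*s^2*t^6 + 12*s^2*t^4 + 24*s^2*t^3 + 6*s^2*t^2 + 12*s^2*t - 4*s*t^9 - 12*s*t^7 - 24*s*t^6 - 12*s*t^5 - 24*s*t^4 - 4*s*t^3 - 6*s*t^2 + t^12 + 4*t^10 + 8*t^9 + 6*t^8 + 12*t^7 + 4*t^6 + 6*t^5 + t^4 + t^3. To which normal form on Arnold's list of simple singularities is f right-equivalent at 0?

The Hessian of f at 0 has rank 0. Corank 2; j^3 = -(2*s - t)^3 is a perfect cube, so E-series; the 4-jet and mu = 6 give E_6.

E_6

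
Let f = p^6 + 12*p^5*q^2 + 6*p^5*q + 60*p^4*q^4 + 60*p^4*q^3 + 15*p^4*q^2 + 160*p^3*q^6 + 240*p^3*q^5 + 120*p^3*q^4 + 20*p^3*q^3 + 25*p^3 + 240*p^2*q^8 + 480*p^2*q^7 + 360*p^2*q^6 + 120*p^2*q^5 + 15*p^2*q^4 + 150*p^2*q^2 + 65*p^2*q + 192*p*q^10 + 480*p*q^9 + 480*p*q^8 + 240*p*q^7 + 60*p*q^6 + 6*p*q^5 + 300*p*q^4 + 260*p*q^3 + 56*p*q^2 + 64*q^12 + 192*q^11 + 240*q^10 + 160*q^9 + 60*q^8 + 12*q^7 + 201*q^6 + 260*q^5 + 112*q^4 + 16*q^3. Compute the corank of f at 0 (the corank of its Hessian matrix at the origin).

Hessian at 0 has rank 0.

2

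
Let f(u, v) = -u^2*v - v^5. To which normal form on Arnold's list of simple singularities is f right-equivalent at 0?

D_6

The Hessian of f at 0 has rank 0. Corank 2; j^3 = -u^2*v has shape L^2 M (L != M), so D-series; mu = 6 gives D_6.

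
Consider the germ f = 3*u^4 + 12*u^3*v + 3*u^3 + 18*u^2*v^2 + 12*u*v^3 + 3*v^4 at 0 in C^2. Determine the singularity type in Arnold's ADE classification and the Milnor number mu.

Type E6, Milnor number mu = 6.

The Hessian of f at 0 is [[0, 0], [0, 0]] with rank 0, so corank 2. A Groebner basis of the Jacobian ideal J(f) in C{u,v} is {v^4, u*v^2 + v^3/3, u^2}; counting standard monomials gives mu = 6. Corank 2; j^3 = 3*u^3 is a perfect cube, so E-series; the 4-jet and mu = 6 give E_6.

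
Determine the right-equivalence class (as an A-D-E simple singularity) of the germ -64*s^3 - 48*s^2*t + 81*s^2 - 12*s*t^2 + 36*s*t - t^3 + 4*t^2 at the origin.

A2

The Hessian of f at 0 is [[162, 36], [36, 8]] with rank 1, so corank 1. A Groebner basis of the Jacobian ideal J(f) in C{s,t} is {t^2, s + 2*t/9}; counting standard monomials gives mu = 2. Corank 1: A-series; mu = 2 gives A_2.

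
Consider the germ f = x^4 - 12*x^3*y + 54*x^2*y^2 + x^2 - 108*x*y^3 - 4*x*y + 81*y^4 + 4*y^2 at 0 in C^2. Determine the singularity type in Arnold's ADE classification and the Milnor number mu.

Type A_{3}, Milnor number mu = 3.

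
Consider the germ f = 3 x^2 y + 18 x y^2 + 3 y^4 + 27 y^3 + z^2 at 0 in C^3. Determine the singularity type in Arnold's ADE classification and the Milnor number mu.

The Hessian of f at 0 is [[0, 0, 0], [0, 0, 0], [0, 0, 2]] with rank 1, so corank 2. A Groebner basis of the Jacobian ideal J(f) in C{x,y,z} is {x^3 - 27*x^2/4 + 243*y^2/4, x^2/4 + y^3 - 9*y^2/4, x*y + 3*y^2, z}; counting standard monomials gives mu = 5. Corank 2; j^3 = 3*y*(x + 3*y)^2 has shape L^2 M (L != M), so D-series; mu = 5 gives D_5.

Type D_5, Milnor number mu = 5.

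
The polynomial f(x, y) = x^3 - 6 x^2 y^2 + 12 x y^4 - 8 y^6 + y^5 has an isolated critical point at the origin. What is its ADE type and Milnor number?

The Hessian of f at 0 has rank 0. Corank 2; j^3 = x^3 is a perfect cube, so E-series; the 5-jet and mu = 8 give E_8.

Type E_8, Milnor number mu = 8.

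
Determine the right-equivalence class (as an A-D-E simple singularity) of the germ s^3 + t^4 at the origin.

The Hessian of f at 0 is [[0, 0], [0, 0]] with rank 0, so corank 2. A Groebner basis of the Jacobian ideal J(f) in C{s,t} is {t^3, s^2}; counting standard monomials gives mu = 6. Corank 2; j^3 = s^3 is a perfect cube, so E-series; the 4-jet and mu = 6 give E_6.

E_{6}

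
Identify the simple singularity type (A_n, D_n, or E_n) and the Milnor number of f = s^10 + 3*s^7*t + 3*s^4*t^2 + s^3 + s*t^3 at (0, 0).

The Hessian of f at 0 has rank 0. Corank 2; j^3 = s^3 is a perfect cube, so E-series; the 4-jet and mu = 7 give E_7.

Type E7, Milnor number mu = 7.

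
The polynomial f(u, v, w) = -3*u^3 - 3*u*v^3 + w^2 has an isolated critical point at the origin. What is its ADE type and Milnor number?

Type E_{7}, Milnor number mu = 7.

The Hessian of f at 0 is [[0, 0, 0], [0, 0, 0], [0, 0, 2]] with rank 1, so corank 2. A Groebner basis of the Jacobian ideal J(f) in C{u,v,w} is {u^3, u*v^2, 3*u^2 + v^3, w}; counting standard monomials gives mu = 7. Corank 2; j^3 = -3*u^3 is a perfect cube, so E-series; the 4-jet and mu = 7 give E_7.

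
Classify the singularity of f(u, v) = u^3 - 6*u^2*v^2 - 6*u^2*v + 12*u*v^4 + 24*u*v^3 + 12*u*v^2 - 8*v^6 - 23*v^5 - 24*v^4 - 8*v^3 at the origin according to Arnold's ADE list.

E8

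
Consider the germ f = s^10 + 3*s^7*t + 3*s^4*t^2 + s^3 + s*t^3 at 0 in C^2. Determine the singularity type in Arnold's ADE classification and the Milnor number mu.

The Hessian of f at 0 is [[0, 0], [0, 0]] with rank 0, so corank 2. A Groebner basis of the Jacobian ideal J(f) in C{s,t} is {s^3, s*t^2, 3*s^2 + t^3}; counting standard monomials gives mu = 7. Corank 2; j^3 = s^3 is a perfect cube, so E-series; the 4-jet and mu = 7 give E_7.

Type E_7, Milnor number mu = 7.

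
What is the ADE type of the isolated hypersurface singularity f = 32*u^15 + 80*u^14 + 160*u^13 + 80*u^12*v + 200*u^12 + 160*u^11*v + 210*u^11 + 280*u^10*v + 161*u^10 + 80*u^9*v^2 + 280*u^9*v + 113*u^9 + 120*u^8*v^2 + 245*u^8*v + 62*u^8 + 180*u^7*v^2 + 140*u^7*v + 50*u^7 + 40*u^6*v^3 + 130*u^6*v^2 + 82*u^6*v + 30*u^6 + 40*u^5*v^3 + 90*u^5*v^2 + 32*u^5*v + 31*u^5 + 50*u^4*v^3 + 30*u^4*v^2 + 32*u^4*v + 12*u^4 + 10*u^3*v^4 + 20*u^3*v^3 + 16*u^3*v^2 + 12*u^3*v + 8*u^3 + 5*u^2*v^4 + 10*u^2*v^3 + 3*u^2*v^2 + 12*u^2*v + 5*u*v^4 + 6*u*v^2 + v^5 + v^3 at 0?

E8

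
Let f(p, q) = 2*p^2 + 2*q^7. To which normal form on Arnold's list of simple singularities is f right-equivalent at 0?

The Hessian of f at 0 has rank 1. Corank 1: A-series; mu = 6 gives A_6.

A6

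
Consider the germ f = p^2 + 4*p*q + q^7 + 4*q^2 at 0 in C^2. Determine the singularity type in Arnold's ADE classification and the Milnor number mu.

Type A6, Milnor number mu = 6.

The Hessian of f at 0 has rank 1. Corank 1: A-series; mu = 6 gives A_6.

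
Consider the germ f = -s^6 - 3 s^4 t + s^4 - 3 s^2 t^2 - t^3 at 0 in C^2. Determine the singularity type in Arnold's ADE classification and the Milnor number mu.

Type E_6, Milnor number mu = 6.

The Hessian of f at 0 has rank 0. Corank 2; j^3 = -t^3 is a perfect cube, so E-series; the 4-jet and mu = 6 give E_6.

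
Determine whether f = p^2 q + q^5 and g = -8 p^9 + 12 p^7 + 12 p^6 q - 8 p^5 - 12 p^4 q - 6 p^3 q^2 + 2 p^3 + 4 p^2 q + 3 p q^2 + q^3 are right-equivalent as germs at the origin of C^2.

No.

The Hessian of f at 0 is [[0, 0], [0, 0]] with rank 0, so corank 2. A Groebner basis of the Jacobian ideal J(f) in C{p,q} is {p^2/5 + q^4, p^3, p*q}; counting standard monomials gives mu = 6. Corank 2; j^3 = p^2*q has shape L^2 M (L != M), so D-series; mu = 6 gives D_6. The Hessian of g at 0 is [[0, 0], [0, 0]] with rank 0, so corank 2. A Groebner basis of the Jacobian ideal J(g) in C{p,q} is {q^3, p^2 - 3*q^2/2, p*q + 3*q^2/2}; counting standard monomials gives mu = 4. Corank 2; j^3 = (p + q)*(2*p^2 + 2*p*q + q^2) splits into three distinct lines over C (the quadratic factor has nonzero discriminant), so D_4. f is D_6 but g is D_4, hence not right-equivalent.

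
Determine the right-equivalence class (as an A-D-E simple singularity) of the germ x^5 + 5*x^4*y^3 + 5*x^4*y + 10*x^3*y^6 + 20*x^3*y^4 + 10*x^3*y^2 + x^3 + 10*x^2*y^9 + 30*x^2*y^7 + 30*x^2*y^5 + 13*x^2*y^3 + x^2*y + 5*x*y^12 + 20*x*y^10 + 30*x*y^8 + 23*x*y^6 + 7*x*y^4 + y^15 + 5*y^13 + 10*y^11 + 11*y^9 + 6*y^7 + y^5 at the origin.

D6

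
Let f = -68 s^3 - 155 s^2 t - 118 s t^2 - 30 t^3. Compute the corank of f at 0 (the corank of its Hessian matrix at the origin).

2

The Hessian at 0 is [[0, 0], [0, 0]] of rank 0; hence corank 2.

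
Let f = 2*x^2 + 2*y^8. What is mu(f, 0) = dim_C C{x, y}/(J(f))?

7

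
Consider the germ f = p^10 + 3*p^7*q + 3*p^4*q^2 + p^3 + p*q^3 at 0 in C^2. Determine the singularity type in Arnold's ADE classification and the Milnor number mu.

Type E_7, Milnor number mu = 7.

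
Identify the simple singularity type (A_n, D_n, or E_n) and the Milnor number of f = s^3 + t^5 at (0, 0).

Type E_8, Milnor number mu = 8.

The Hessian of f at 0 has rank 0. Corank 2; j^3 = s^3 is a perfect cube, so E-series; the 5-jet and mu = 8 give E_8.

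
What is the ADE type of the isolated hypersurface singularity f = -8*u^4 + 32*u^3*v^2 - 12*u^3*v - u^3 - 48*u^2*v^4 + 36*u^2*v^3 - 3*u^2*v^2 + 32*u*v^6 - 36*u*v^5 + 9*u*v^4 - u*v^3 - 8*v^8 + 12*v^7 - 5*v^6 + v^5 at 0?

The Hessian of f at 0 is [[0, 0], [0, 0]] with rank 0, so corank 2. A Groebner basis of the Jacobian ideal J(f) in C{u,v} is {-3*u^2/7 + v^4 - v^3/7, u^3, u^2*v + u^2/7 + v^3/21, -u^2 + u*v^2 - v^3/3}; counting standard monomials gives mu = 7. Corank 2; j^3 = -u^3 is a perfect cube, so E-series; the 4-jet and mu = 7 give E_7.

E7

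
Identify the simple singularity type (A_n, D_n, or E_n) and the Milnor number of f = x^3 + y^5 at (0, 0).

The Hessian of f at 0 is [[0, 0], [0, 0]] with rank 0, so corank 2. A Groebner basis of the Jacobian ideal J(f) in C{x,y} is {y^4, x^2}; counting standard monomials gives mu = 8. Corank 2; j^3 = x^3 is a perfect cube, so E-series; the 5-jet and mu = 8 give E_8.

Type E_8, Milnor number mu = 8.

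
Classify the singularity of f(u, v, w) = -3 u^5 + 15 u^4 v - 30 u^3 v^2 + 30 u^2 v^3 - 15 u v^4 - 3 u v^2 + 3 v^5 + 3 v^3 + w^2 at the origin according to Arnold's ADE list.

D6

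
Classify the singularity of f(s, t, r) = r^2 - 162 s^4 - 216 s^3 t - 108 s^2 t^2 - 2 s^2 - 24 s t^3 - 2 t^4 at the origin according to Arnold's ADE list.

The Hessian of f at 0 is [[-4, 0, 0], [0, 0, 0], [0, 0, 2]] with rank 2, so corank 1. A Groebner basis of the Jacobian ideal J(f) in C{s,t,r} is {t^3, s, r}; counting standard monomials gives mu = 3. Corank 1: A-series; mu = 3 gives A_3.

A3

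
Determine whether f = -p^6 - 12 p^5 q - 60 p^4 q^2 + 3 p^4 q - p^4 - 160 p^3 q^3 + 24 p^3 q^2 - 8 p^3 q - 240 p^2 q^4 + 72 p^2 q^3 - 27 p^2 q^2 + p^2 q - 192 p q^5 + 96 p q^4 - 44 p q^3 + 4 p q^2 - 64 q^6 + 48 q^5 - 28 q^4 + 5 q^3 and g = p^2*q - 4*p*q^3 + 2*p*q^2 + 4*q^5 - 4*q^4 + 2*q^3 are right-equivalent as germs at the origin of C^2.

Yes.

The Hessian of f at 0 has rank 0. Corank 2; j^3 = q*(p^2 + 4*p*q + 5*q^2) splits into three distinct lines over C (the quadratic factor has nonzero discriminant), so D_4. The Hessian of g at 0 has rank 0. Corank 2; j^3 = q*(p^2 + 2*p*q + 2*q^2) splits into three distinct lines over C (the quadratic factor has nonzero discriminant), so D_4. Both have type D_4, hence right-equivalent.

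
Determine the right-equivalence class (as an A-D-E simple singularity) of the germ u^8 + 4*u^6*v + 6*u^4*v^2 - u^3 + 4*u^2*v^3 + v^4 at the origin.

E_{6}

The Hessian of f at 0 has rank 0. Corank 2; j^3 = -u^3 is a perfect cube, so E-series; the 4-jet and mu = 6 give E_6.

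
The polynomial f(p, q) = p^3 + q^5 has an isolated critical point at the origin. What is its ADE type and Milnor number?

Type E_{8}, Milnor number mu = 8.

The Hessian of f at 0 is [[0, 0], [0, 0]] with rank 0, so corank 2. A Groebner basis of the Jacobian ideal J(f) in C{p,q} is {q^4, p^2}; counting standard monomials gives mu = 8. Corank 2; j^3 = p^3 is a perfect cube, so E-series; the 5-jet and mu = 8 give E_8.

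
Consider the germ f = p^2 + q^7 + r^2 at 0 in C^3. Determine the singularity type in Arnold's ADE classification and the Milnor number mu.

The Hessian of f at 0 has rank 2. Corank 1: A-series; mu = 6 gives A_6.

Type A6, Milnor number mu = 6.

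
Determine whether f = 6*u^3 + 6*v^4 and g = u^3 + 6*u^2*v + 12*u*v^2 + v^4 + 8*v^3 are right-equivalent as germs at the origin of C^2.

Yes.

The Hessian of f at 0 is [[0, 0], [0, 0]] with rank 0, so corank 2. A Groebner basis of the Jacobian ideal J(f) in C{u,v} is {v^3, u^2}; counting standard monomials gives mu = 6. Corank 2; j^3 = 6*u^3 is a perfect cube, so E-series; the 4-jet and mu = 6 give E_6. The Hessian of g at 0 is [[0, 0], [0, 0]] with rank 0, so corank 2. A Groebner basis of the Jacobian ideal J(g) in C{u,v} is {v^3, u^2 + 4*u*v + 4*v^2}; counting standard monomials gives mu = 6. Corank 2; j^3 = (u + 2*v)^3 is a perfect cube, so E-series; the 4-jet and mu = 6 give E_6. Both have type E_6, hence right-equivalent.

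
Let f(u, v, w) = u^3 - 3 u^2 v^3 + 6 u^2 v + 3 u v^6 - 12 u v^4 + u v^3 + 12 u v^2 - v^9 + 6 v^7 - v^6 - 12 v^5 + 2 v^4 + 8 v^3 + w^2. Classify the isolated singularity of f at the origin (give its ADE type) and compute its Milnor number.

Type E_7, Milnor number mu = 7.

The Hessian of f at 0 is [[0, 0, 0], [0, 0, 0], [0, 0, 2]] with rank 1, so corank 2. A Groebner basis of the Jacobian ideal J(f) in C{u,v,w} is {u^3 + 6*u^2*v + 48*u^2 + 192*u*v + 192*v^2, -6*u^2 + u*v^2 - 24*u*v - 24*v^2, 3*u^2 + 12*u*v + v^3 + 12*v^2, w}; counting standard monomials gives mu = 7. Corank 2; j^3 = (u + 2*v)^3 is a perfect cube, so E-series; the 4-jet and mu = 7 give E_7.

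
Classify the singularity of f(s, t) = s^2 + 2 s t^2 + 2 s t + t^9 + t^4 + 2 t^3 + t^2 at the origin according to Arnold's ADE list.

A_{8}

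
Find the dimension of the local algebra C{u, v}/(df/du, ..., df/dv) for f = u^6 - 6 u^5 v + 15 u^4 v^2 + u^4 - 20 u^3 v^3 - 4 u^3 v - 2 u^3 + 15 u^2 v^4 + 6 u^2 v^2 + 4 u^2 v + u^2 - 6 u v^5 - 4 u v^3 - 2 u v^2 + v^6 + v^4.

5

The Hessian of f at 0 has rank 1. Corank 1: A-series; mu = 5 gives A_5.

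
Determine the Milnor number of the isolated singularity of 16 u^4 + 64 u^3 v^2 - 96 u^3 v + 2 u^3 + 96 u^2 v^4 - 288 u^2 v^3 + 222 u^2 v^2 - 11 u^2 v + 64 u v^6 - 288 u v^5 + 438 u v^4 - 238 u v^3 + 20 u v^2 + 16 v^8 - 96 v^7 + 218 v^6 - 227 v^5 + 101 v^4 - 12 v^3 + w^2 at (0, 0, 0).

The Hessian of f at 0 has rank 1. Corank 2; j^3 = (u - 2*v)^2*(2*u - 3*v) has shape L^2 M (L != M), so D-series; mu = 5 gives D_5.

5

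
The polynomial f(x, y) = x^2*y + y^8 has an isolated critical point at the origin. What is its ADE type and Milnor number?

Type D9, Milnor number mu = 9.

The Hessian of f at 0 is [[0, 0], [0, 0]] with rank 0, so corank 2. A Groebner basis of the Jacobian ideal J(f) in C{x,y} is {x^2/8 + y^7, x^3, x*y}; counting standard monomials gives mu = 9. Corank 2; j^3 = x^2*y has shape L^2 M (L != M), so D-series; mu = 9 gives D_9.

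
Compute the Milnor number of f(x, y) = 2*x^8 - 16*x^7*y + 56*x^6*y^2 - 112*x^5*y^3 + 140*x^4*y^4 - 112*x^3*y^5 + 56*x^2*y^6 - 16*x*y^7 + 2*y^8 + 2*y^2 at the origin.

7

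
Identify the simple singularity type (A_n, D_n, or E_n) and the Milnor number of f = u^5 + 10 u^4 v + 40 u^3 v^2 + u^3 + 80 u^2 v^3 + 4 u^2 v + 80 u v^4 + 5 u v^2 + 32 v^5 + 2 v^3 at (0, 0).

The Hessian of f at 0 has rank 0. Corank 2; j^3 = (u + v)^2*(u + 2*v) has shape L^2 M (L != M), so D-series; mu = 6 gives D_6.

Type D_{6}, Milnor number mu = 6.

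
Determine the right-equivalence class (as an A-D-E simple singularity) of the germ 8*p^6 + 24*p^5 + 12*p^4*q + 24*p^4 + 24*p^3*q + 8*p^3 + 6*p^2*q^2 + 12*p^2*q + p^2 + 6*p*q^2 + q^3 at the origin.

The Hessian of f at 0 has rank 1. Corank 1: A-series; mu = 2 gives A_2.

A2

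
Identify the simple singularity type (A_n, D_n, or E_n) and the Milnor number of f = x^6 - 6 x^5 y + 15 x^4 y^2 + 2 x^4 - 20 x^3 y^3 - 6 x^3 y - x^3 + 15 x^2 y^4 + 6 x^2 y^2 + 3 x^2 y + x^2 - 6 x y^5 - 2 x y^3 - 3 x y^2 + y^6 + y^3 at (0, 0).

Type A2, Milnor number mu = 2.

The Hessian of f at 0 is [[2, 0], [0, 0]] with rank 1, so corank 1. A Groebner basis of the Jacobian ideal J(f) in C{x,y} is {y^2, x}; counting standard monomials gives mu = 2. Corank 1: A-series; mu = 2 gives A_2.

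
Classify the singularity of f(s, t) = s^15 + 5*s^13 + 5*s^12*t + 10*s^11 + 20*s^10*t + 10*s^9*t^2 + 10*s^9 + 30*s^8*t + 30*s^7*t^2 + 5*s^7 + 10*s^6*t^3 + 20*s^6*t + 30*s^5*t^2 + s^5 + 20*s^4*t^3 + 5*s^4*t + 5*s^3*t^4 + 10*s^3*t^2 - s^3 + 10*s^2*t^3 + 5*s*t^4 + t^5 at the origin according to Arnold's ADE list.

E8

The Hessian of f at 0 is [[0, 0], [0, 0]] with rank 0, so corank 2. A Groebner basis of the Jacobian ideal J(f) in C{s,t} is {t^5, s*t^3 + t^4/4, s^2}; counting standard monomials gives mu = 8. Corank 2; j^3 = -s^3 is a perfect cube, so E-series; the 5-jet and mu = 8 give E_8.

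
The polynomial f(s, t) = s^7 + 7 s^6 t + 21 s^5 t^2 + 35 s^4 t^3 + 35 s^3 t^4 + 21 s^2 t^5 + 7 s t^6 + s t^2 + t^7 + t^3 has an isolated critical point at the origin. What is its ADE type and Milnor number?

Type D8, Milnor number mu = 8.

The Hessian of f at 0 is [[0, 0], [0, 0]] with rank 0, so corank 2. A Groebner basis of the Jacobian ideal J(f) in C{s,t} is {s^6 + t^2/7, t^3, s*t + t^2}; counting standard monomials gives mu = 8. Corank 2; j^3 = t^2*(s + t) has shape L^2 M (L != M), so D-series; mu = 8 gives D_8.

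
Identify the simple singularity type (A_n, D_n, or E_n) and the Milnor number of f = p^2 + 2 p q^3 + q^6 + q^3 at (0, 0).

The Hessian of f at 0 has rank 1. Corank 1: A-series; mu = 2 gives A_2.

Type A2, Milnor number mu = 2.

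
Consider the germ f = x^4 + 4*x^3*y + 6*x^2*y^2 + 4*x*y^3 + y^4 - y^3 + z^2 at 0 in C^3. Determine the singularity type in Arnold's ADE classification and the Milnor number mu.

Type E6, Milnor number mu = 6.

The Hessian of f at 0 is [[0, 0, 0], [0, 0, 0], [0, 0, 2]] with rank 1, so corank 2. A Groebner basis of the Jacobian ideal J(f) in C{x,y,z} is {x^3 + 3*x^2*y, y^2, z}; counting standard monomials gives mu = 6. Corank 2; j^3 = -y^3 is a perfect cube, so E-series; the 4-jet and mu = 6 give E_6.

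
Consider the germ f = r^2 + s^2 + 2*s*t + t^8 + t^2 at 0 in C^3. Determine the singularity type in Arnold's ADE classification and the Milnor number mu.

The Hessian of f at 0 is [[2, 2, 0], [2, 2, 0], [0, 0, 2]] with rank 2, so corank 1. A Groebner basis of the Jacobian ideal J(f) in C{s,t,r} is {t^7, s + t, r}; counting standard monomials gives mu = 7. Corank 1: A-series; mu = 7 gives A_7.

Type A_7, Milnor number mu = 7.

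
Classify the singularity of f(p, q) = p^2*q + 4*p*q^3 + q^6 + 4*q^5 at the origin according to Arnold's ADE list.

D7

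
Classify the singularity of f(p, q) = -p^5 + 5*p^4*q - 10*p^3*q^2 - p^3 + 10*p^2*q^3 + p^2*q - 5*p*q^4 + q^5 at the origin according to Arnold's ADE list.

D_{6}

The Hessian of f at 0 has rank 0. Corank 2; j^3 = -p^2*(p - q) has shape L^2 M (L != M), so D-series; mu = 6 gives D_6.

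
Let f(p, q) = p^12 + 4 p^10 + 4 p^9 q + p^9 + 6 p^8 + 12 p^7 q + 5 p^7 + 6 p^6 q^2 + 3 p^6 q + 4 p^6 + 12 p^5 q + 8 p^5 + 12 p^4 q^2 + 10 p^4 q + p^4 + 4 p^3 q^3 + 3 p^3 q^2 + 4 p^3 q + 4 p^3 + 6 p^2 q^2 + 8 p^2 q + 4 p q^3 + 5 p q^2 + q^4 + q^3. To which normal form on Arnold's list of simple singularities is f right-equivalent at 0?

The Hessian of f at 0 has rank 0. Corank 2; j^3 = (p + q)*(2*p + q)^2 has shape L^2 M (L != M), so D-series; mu = 5 gives D_5.

D_5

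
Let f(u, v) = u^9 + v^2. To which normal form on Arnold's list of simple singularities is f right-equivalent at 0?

The Hessian of f at 0 has rank 1. Corank 1: A-series; mu = 8 gives A_8.

A_{8}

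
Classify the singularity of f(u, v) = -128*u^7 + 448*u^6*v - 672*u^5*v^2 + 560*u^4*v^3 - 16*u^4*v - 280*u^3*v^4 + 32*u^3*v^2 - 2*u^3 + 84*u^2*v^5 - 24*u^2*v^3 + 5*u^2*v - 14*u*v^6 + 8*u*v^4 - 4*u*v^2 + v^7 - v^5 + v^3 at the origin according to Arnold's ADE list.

D_{6}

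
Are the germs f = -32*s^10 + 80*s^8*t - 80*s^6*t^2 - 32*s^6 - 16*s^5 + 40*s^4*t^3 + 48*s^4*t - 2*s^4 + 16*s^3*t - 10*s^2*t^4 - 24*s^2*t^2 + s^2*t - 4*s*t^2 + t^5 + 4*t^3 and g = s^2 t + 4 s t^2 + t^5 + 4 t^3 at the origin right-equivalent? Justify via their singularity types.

Yes.

The Hessian of f at 0 has rank 0. Corank 2; j^3 = t*(s - 2*t)^2 has shape L^2 M (L != M), so D-series; mu = 6 gives D_6. The Hessian of g at 0 has rank 0. Corank 2; j^3 = t*(s + 2*t)^2 has shape L^2 M (L != M), so D-series; mu = 6 gives D_6. Both have type D_6, hence right-equivalent.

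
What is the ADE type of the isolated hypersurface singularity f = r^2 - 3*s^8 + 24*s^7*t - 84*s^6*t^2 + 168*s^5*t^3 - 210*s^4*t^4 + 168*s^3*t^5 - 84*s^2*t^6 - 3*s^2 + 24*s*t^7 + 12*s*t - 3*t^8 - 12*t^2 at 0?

A_{7}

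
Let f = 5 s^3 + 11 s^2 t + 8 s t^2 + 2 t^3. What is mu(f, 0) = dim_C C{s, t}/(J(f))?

The Hessian of f at 0 is [[0, 0], [0, 0]] with rank 0, so corank 2. A Groebner basis of the Jacobian ideal J(f) in C{s,t} is {t^3, s^2 + 2*t^2, s*t - t^2}; counting standard monomials gives mu = 4. Corank 2; j^3 = (s + t)*(5*s^2 + 6*s*t + 2*t^2) splits into three distinct lines over C (the quadratic factor has nonzero discriminant), so D_4.

4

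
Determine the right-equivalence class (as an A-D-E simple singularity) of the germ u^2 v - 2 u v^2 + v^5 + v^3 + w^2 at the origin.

D_6

The Hessian of f at 0 has rank 1. Corank 2; j^3 = v*(u - v)^2 has shape L^2 M (L != M), so D-series; mu = 6 gives D_6.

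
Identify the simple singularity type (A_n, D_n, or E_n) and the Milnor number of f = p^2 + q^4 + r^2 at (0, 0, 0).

Type A_{3}, Milnor number mu = 3.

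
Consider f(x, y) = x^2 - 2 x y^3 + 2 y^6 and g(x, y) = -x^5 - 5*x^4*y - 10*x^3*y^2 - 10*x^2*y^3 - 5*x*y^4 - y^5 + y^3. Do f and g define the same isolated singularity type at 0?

No.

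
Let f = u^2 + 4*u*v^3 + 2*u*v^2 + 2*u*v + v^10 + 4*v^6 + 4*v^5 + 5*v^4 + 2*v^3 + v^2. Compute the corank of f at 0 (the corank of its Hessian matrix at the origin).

The Hessian at 0 is [[2, 2], [2, 2]] of rank 1; hence corank 1.

1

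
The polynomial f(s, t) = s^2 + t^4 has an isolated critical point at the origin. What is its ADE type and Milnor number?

Type A_3, Milnor number mu = 3.

The Hessian of f at 0 has rank 1. Corank 1: A-series; mu = 3 gives A_3.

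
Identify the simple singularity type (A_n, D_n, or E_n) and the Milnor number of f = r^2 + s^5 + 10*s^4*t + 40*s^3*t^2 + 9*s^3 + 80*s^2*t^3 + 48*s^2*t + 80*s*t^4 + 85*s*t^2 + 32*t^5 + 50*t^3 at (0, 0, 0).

The Hessian of f at 0 has rank 1. Corank 2; j^3 = (s + 2*t)*(3*s + 5*t)^2 has shape L^2 M (L != M), so D-series; mu = 6 gives D_6.

Type D6, Milnor number mu = 6.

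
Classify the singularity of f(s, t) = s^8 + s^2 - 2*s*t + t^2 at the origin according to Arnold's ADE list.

The Hessian of f at 0 is [[2, -2], [-2, 2]] with rank 1, so corank 1. A Groebner basis of the Jacobian ideal J(f) in C{s,t} is {t^7, s - t}; counting standard monomials gives mu = 7. Corank 1: A-series; mu = 7 gives A_7.

A_{7}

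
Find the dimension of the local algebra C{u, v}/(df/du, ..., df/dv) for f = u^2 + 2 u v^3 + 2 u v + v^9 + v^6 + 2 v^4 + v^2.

8

The Hessian of f at 0 is [[2, 2], [2, 2]] with rank 1, so corank 1. A Groebner basis of the Jacobian ideal J(f) in C{u,v} is {u^2*v^2 - 2*u^2 - 3*u*v - v^2, u^3 + 3*u^2*v + 3*u*v^2 - u - v, u + v^3 + v}; counting standard monomials gives mu = 8. Corank 1: A-series; mu = 8 gives A_8.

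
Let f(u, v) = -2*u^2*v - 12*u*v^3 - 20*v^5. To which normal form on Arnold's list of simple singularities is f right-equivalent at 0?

D6

The Hessian of f at 0 has rank 0. Corank 2; j^3 = -2*u^2*v has shape L^2 M (L != M), so D-series; mu = 6 gives D_6.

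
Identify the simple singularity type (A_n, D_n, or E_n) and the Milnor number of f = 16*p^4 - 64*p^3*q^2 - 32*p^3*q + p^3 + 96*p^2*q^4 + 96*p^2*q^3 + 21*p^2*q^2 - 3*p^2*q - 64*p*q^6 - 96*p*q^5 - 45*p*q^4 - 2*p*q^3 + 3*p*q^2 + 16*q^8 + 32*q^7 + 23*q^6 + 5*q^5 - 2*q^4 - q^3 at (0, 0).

Type E6, Milnor number mu = 6.

The Hessian of f at 0 has rank 0. Corank 2; j^3 = (p - q)^3 is a perfect cube, so E-series; the 4-jet and mu = 6 give E_6.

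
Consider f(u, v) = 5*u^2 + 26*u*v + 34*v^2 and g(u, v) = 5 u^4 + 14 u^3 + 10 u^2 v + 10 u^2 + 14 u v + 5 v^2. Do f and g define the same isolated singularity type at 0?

The Hessian of f at 0 is [[10, 26], [26, 68]] with rank 2, so corank 0. A Groebner basis of the Jacobian ideal J(f) in C{u,v} is {u, v}; counting standard monomials gives mu = 1. Corank 0: nondegenerate Morse point, so A_1. The Hessian of g at 0 is [[20, 14], [14, 10]] with rank 2, so corank 0. A Groebner basis of the Jacobian ideal J(g) in C{u,v} is {u, v}; counting standard monomials gives mu = 1. Corank 0: nondegenerate Morse point, so A_1. Both have type A_1, hence right-equivalent.

Yes.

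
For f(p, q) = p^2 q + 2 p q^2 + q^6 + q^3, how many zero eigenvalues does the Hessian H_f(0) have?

2

The Hessian at 0 is [[0, 0], [0, 0]] of rank 0; hence corank 2.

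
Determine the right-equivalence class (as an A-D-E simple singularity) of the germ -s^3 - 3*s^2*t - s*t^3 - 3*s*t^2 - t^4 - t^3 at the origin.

E_{7}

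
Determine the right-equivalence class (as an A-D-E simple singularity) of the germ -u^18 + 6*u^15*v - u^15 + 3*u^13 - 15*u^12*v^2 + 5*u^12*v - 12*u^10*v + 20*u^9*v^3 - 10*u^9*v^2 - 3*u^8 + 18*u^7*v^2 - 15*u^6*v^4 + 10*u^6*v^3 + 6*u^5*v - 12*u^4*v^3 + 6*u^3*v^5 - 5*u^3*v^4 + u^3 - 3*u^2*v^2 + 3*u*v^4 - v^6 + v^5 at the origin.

E_{8}

The Hessian of f at 0 is [[0, 0], [0, 0]] with rank 0, so corank 2. A Groebner basis of the Jacobian ideal J(f) in C{u,v} is {v^4, u^3, -u^2/2 + u*v^2}; counting standard monomials gives mu = 8. Corank 2; j^3 = u^3 is a perfect cube, so E-series; the 5-jet and mu = 8 give E_8.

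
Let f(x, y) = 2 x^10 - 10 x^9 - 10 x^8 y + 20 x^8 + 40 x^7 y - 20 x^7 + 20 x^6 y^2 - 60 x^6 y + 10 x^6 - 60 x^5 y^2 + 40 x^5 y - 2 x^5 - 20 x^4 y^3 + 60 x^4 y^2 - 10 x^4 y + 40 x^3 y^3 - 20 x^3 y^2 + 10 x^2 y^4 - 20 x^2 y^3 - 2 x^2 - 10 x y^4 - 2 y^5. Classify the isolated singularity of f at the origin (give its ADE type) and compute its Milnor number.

The Hessian of f at 0 has rank 1. Corank 1: A-series; mu = 4 gives A_4.

Type A_4, Milnor number mu = 4.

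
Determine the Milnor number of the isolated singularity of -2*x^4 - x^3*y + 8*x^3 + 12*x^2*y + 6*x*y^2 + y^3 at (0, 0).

The Hessian of f at 0 has rank 0. Corank 2; j^3 = (2*x + y)^3 is a perfect cube, so E-series; the 4-jet and mu = 7 give E_7.

7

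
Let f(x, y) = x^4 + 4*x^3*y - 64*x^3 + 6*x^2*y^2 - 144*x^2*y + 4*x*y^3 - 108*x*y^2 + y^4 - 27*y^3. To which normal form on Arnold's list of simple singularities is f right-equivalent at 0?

The Hessian of f at 0 is [[0, 0], [0, 0]] with rank 0, so corank 2. A Groebner basis of the Jacobian ideal J(f) in C{x,y} is {y^4, x*y^2 + 5*y^3/6, x^2 + 3*x*y/2 + 9*y^2/16}; counting standard monomials gives mu = 6. Corank 2; j^3 = -(4*x + 3*y)^3 is a perfect cube, so E-series; the 4-jet and mu = 6 give E_6.

E_6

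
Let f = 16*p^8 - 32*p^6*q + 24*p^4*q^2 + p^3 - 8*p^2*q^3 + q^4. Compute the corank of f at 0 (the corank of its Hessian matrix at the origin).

The Hessian at 0 is [[0, 0], [0, 0]] of rank 0; hence corank 2.

2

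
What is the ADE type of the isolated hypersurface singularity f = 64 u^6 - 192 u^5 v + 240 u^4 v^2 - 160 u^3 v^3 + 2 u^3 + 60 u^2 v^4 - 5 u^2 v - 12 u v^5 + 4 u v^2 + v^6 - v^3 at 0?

The Hessian of f at 0 is [[0, 0], [0, 0]] with rank 0, so corank 2. A Groebner basis of the Jacobian ideal J(f) in C{u,v} is {-u*v/12 + v^5 + v^2/12, u*v^2 - v^3, u^2 - 3*u*v/2 + v^2/2}; counting standard monomials gives mu = 7. Corank 2; j^3 = (u - v)^2*(2*u - v) has shape L^2 M (L != M), so D-series; mu = 7 gives D_7.

D_7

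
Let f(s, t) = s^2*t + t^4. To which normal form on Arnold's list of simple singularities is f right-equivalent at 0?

D_{5}

The Hessian of f at 0 is [[0, 0], [0, 0]] with rank 0, so corank 2. A Groebner basis of the Jacobian ideal J(f) in C{s,t} is {s^3, s^2/4 + t^3, s*t}; counting standard monomials gives mu = 5. Corank 2; j^3 = s^2*t has shape L^2 M (L != M), so D-series; mu = 5 gives D_5.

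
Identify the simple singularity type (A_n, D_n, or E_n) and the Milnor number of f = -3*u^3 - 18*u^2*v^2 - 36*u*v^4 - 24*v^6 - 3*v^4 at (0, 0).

Type E6, Milnor number mu = 6.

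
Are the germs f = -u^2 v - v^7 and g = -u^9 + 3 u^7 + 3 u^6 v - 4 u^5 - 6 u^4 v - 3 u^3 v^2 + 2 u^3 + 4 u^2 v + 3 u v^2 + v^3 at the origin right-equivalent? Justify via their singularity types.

No.

The Hessian of f at 0 is [[0, 0], [0, 0]] with rank 0, so corank 2. A Groebner basis of the Jacobian ideal J(f) in C{u,v} is {u^2/7 + v^6, u^3, u*v}; counting standard monomials gives mu = 8. Corank 2; j^3 = -u^2*v has shape L^2 M (L != M), so D-series; mu = 8 gives D_8. The Hessian of g at 0 is [[0, 0], [0, 0]] with rank 0, so corank 2. A Groebner basis of the Jacobian ideal J(g) in C{u,v} is {v^3, u^2 - 3*v^2/2, u*v + 3*v^2/2}; counting standard monomials gives mu = 4. Corank 2; j^3 = (u + v)*(2*u^2 + 2*u*v + v^2) splits into three distinct lines over C (the quadratic factor has nonzero discriminant), so D_4. f is D_8 but g is D_4, hence not right-equivalent.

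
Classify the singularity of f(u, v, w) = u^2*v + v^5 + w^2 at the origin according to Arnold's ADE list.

D_6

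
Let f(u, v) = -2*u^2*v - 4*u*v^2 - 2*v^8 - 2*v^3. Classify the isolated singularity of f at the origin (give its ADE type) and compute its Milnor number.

Type D_{9}, Milnor number mu = 9.

The Hessian of f at 0 is [[0, 0], [0, 0]] with rank 0, so corank 2. A Groebner basis of the Jacobian ideal J(f) in C{u,v} is {u^2/8 + v^7 - v^2/8, u^3 + v^3, u*v + v^2}; counting standard monomials gives mu = 9. Corank 2; j^3 = -2*v*(u + v)^2 has shape L^2 M (L != M), so D-series; mu = 9 gives D_9.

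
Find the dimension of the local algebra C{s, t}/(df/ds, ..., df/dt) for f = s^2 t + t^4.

5

The Hessian of f at 0 has rank 0. Corank 2; j^3 = s^2*t has shape L^2 M (L != M), so D-series; mu = 5 gives D_5.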